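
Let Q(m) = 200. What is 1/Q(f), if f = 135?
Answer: 1/200 ≈ 0.0050000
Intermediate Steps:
1/Q(f) = 1/200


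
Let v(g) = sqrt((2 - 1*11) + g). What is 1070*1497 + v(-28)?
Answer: 1601790 + I*sqrt(37) ≈ 1.6018e+6 + 6.0828*I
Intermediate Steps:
v(g) = sqrt(-9 + g) (v(g) = sqrt((2 - 11) + g) = sqrt(-9 + g))
1070*1497 + v(-28) = 1070*1497 + sqrt(-9 - 28) = 1601790 + sqrt(-37) = 1601790 + I*sqrt(37)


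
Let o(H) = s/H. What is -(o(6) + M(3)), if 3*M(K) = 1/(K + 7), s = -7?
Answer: 17/15 ≈ 1.1333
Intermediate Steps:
o(H) = -7/H
M(K) = 1/(3*(7 + K)) (M(K) = 1/(3*(K + 7)) = 1/(3*(7 + K)))
-(o(6) + M(3)) = -(-7/6 + 1/(3*(7 + 3))) = -(-7*⅙ + (⅓)/10) = -(-7/6 + (⅓)*(⅒)) = -(-7/6 + 1/30) = -1*(-17/15) = 17/15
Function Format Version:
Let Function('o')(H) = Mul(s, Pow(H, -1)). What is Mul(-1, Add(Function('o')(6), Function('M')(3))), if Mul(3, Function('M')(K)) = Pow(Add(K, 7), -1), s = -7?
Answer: Rational(17, 15) ≈ 1.1333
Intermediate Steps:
Function('o')(H) = Mul(-7, Pow(H, -1))
Function('M')(K) = Mul(Rational(1, 3), Pow(Add(7, K), -1)) (Function('M')(K) = Mul(Rational(1, 3), Pow(Add(K, 7), -1)) = Mul(Rational(1, 3), Pow(Add(7, K), -1)))
Mul(-1, Add(Function('o')(6), Function('M')(3))) = Mul(-1, Add(Mul(-7, Pow(6, -1)), Mul(Rational(1, 3), Pow(Add(7, 3), -1)))) = Mul(-1, Add(Mul(-7, Rational(1, 6)), Mul(Rational(1, 3), Pow(10, -1)))) = Mul(-1, Add(Rational(-7, 6), Mul(Rational(1, 3), Rational(1, 10)))) = Mul(-1, Add(Rational(-7, 6), Rational(1, 30))) = Mul(-1, Rational(-17, 15)) = Rational(17, 15)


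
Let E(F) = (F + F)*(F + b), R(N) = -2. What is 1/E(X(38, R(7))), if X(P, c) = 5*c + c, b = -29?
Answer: 1/984 ≈ 0.0010163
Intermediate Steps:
X(P, c) = 6*c
E(F) = 2*F*(-29 + F) (E(F) = (F + F)*(F - 29) = (2*F)*(-29 + F) = 2*F*(-29 + F))
1/E(X(38, R(7))) = 1/(2*(6*(-2))*(-29 + 6*(-2))) = 1/(2*(-12)*(-29 - 12)) = 1/(2*(-12)*(-41)) = 1/984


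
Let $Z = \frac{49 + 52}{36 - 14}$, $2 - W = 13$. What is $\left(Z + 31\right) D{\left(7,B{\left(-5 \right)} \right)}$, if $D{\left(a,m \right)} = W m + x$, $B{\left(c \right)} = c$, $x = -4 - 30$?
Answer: $\frac{16443}{22} \approx 747.41$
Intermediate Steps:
$x = -34$ ($x = -4 - 30 = -34$)
$W = -11$ ($W = 2 - 13 = -11$)
$D{\left(a,m \right)} = -34 - 11 m$ ($D{\left(a,m \right)} = - 11 m - 34 = -34 - 11 m$)
$Z = \frac{101}{22} \approx 4.5909$
$\left(Z + 31\right) D{\left(7,B{\left(-5 \right)} \right)} = \left(\frac{101}{22} + 31\right) \left(-34 - -55\right) = \frac{783 \left(-34 + 55\right)}{22} = \frac{783}{22} \cdot 21 = \frac{16443}{22}$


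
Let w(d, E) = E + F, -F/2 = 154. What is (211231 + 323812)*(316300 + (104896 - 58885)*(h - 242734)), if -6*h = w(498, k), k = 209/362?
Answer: -4325293208366260251/724 ≈ -5.9742e+15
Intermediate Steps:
F = -308 (F = -2*154 = -308)
k = 209/362 (k = 209*(1/362) = 209/362 ≈ 0.57735)
w(d, E) = -308 + E (w(d, E) = E - 308 = -308 + E)
h = 111287/2172 (h = -(-308 + 209/362)/6 = -⅙*(-111287/362) = 111287/2172 ≈ 51.237)
(211231 + 323812)*(316300 + (104896 - 58885)*(h - 242734)) = (211231 + 323812)*(316300 + (104896 - 58885)*(111287/2172 - 242734)) = 535043*(316300 + 46011*(-527106961/2172)) = 535043*(316300 - 8084239460857/724) = 535043*(-8084010459657/724) = -4325293208366260251/724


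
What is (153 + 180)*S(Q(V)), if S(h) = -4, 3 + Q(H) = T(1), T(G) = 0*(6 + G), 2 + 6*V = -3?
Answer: -1332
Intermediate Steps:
V = -⅚ (V = -⅓ + (⅙)*(-3) = -⅓ - ½ = -⅚ ≈ -0.83333)
T(G) = 0
Q(H) = -3 (Q(H) = -3 + 0 = -3)
(153 + 180)*S(Q(V)) = (153 + 180)*(-4) = 333*(-4) = -1332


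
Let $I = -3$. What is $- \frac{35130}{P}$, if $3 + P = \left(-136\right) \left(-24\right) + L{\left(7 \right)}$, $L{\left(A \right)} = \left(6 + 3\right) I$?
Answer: $- \frac{5855}{539} \approx -10.863$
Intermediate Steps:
$L{\left(A \right)} = -27$ ($L{\left(A \right)} = \left(6 + 3\right) \left(-3\right) = 9 \left(-3\right) = -27$)
$P = 3234$ ($P = -3 - -3237 = -3 + \left(3264 - 27\right) = -3 + 3237 = 3234$)
$- \frac{35130}{P} = - \frac{35130}{3234} = \left(-35130\right) \frac{1}{3234} = - \frac{5855}{539}$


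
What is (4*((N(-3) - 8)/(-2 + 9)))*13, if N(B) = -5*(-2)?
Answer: 104/7 ≈ 14.857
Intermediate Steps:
N(B) = 10
(4*((N(-3) - 8)/(-2 + 9)))*13 = (4*((10 - 8)/(-2 + 9)))*13 = (4*(2/7))*13 = (8/7)*13 = 104/7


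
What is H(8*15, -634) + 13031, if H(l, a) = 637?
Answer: 13668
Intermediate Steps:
H(8*15, -634) + 13031 = 637 + 13031 = 13668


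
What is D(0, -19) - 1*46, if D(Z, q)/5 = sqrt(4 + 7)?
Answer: -46 + 5*sqrt(11) ≈ -29.417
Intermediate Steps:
D(Z, q) = 5*sqrt(11) (D(Z, q) = 5*sqrt(4 + 7) = 5*sqrt(11))
D(0, -19) - 1*46 = 5*sqrt(11) - 1*46 = 5*sqrt(11) - 46 = -46 + 5*sqrt(11)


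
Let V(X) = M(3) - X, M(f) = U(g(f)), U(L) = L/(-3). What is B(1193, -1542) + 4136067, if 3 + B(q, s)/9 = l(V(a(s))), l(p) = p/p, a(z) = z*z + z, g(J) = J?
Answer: 4136049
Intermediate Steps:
U(L) = -L/3 (U(L) = L*(-⅓) = -L/3)
a(z) = z + z² (a(z) = z² + z = z + z²)
M(f) = -f/3
V(X) = -1 - X (V(X) = -⅓*3 - X = -1 - X)
l(p) = 1
B(q, s) = -18 (B(q, s) = -27 + 9*1 = -27 + 9 = -18)
B(1193, -1542) + 4136067 = -18 + 4136067 = 4136049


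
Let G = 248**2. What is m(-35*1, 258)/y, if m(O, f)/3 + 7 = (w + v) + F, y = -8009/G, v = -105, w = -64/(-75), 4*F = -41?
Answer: 559978544/200225 ≈ 2796.7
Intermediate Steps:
F = -41/4 (F = (1/4)*(-41) = -41/4 ≈ -10.250)
G = 61504
w = 64/75 (w = -64*(-1/75) = 64/75 ≈ 0.85333)
y = -8009/61504 ≈ -0.13022
m(O, f) = -36419/100 (m(O, f) = -21 + 3*((64/75 - 105) - 41/4) = -21 + 3*(-7811/75 - 41/4) = -21 + 3*(-34319/300) = -21 - 34319/100 = -36419/100)
m(-35*1, 258)/y = -36419/(100*(-8009/61504)) = -36419/100*(-61504/8009) = 559978544/200225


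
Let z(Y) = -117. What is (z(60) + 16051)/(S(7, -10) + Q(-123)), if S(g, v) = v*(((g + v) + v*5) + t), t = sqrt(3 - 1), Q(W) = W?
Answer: 6485138/165449 + 159340*sqrt(2)/165449 ≈ 40.559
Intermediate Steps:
t = sqrt(2) ≈ 1.4142
S(g, v) = v*(g + sqrt(2) + 6*v) (S(g, v) = v*(((g + v) + v*5) + sqrt(2)) = v*(((g + v) + 5*v) + sqrt(2)) = v*((g + 6*v) + sqrt(2)) = v*(g + sqrt(2) + 6*v))
(z(60) + 16051)/(S(7, -10) + Q(-123)) = (-117 + 16051)/(-10*(7 + sqrt(2) + 6*(-10)) - 123) = 15934/(-10*(7 + sqrt(2) - 60) - 123) = 15934/(-10*(-53 + sqrt(2)) - 123) = 15934/((530 - 10*sqrt(2)) - 123) = 15934/(407 - 10*sqrt(2))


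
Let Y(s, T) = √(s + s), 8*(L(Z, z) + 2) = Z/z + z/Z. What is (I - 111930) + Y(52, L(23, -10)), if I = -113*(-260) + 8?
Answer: -82542 + 2*√26 ≈ -82532.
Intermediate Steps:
L(Z, z) = -2 + Z/(8*z) + z/(8*Z) (L(Z, z) = -2 + (Z/z + z/Z)/8 = -2 + (Z/(8*z) + z/(8*Z)) = -2 + Z/(8*z) + z/(8*Z))
Y(s, T) = √2*√s (Y(s, T) = √(2*s) = √2*√s)
I = 29388 (I = 29380 + 8 = 29388)
(I - 111930) + Y(52, L(23, -10)) = (29388 - 111930) + √2*√52 = -82542 + √2*(2*√13) = -82542 + 2*√26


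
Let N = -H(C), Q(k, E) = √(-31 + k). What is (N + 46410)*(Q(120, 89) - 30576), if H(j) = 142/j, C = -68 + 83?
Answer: -7093713536/5 + 696008*√89/15 ≈ -1.4183e+9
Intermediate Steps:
C = 15
N = -142/15 ≈ -9.4667
(N + 46410)*(Q(120, 89) - 30576) = (-142/15 + 46410)*(√(-31 + 120) - 30576) = 696008*(√89 - 30576)/15 = 696008*(-30576 + √89)/15 = -7093713536/5 + 696008*√89/15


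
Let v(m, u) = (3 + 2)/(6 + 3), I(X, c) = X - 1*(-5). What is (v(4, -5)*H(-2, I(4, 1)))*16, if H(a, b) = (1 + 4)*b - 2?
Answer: 3440/9 ≈ 382.22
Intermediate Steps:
I(X, c) = 5 + X (I(X, c) = X + 5 = 5 + X)
v(m, u) = 5/9
H(a, b) = -2 + 5*b (H(a, b) = 5*b - 2 = -2 + 5*b)
(v(4, -5)*H(-2, I(4, 1)))*16 = (5*(-2 + 5*(5 + 4))/9)*16 = (5*(-2 + 5*9)/9)*16 = (5*(-2 + 45)/9)*16 = ((5/9)*43)*16 = (215/9)*16 = 3440/9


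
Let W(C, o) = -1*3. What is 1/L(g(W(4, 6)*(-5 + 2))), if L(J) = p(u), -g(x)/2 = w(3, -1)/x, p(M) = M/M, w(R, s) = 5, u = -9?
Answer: 1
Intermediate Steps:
W(C, o) = -3
p(M) = 1
g(x) = -10/x
L(J) = 1
1/L(g(W(4, 6)*(-5 + 2))) = 1/1 = 1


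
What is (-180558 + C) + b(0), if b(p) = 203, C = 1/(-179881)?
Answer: -32442437756/179881 ≈ -1.8036e+5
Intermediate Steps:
C = -1/179881 ≈ -5.5592e-6
(-180558 + C) + b(0) = (-180558 - 1/179881) + 203 = -32478953599/179881 + 203 = -32442437756/179881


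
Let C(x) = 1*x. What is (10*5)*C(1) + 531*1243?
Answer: 660083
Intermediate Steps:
C(x) = x
(10*5)*C(1) + 531*1243 = (10*5)*1 + 531*1243 = 50*1 + 660033 = 50 + 660033 = 660083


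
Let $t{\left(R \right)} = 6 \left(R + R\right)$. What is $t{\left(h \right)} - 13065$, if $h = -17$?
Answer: $-13269$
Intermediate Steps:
$t{\left(R \right)} = 12 R$ ($t{\left(R \right)} = 6 \cdot 2 R = 12 R$)
$t{\left(h \right)} - 13065 = 12 \left(-17\right) - 13065 = -204 - 13065 = -13269$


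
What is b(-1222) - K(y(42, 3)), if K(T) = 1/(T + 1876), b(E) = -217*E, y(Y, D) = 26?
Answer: 504360947/1902 ≈ 2.6517e+5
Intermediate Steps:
K(T) = 1/(1876 + T)
b(-1222) - K(y(42, 3)) = -217*(-1222) - 1/(1876 + 26) = 265174 - 1/1902 = 504360947/1902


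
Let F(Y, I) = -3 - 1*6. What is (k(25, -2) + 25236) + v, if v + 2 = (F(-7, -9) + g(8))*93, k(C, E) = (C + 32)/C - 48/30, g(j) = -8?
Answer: 591342/25 ≈ 23654.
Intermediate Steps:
F(Y, I) = -9 (F(Y, I) = -3 - 6 = -9)
k(C, E) = -8/5 + (32 + C)/C (k(C, E) = (32 + C)/C - 48*1/30 = (32 + C)/C - 8/5 = -8/5 + (32 + C)/C)
v = -1583 (v = -2 + (-9 - 8)*93 = -2 - 17*93 = -2 - 1581 = -1583)
(k(25, -2) + 25236) + v = ((-⅗ + 32/25) + 25236) - 1583 = (17/25 + 25236) - 1583 = 630917/25 - 1583 = 591342/25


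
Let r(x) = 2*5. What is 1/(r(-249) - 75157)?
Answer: -1/75147 ≈ -1.3307e-5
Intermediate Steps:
r(x) = 10
1/(r(-249) - 75157) = 1/(10 - 75157) = 1/(-75147) = -1/75147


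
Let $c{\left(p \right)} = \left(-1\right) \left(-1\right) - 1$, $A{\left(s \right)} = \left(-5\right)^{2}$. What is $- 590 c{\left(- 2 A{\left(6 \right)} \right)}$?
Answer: $0$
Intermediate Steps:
$A{\left(s \right)} = 25$
$c{\left(p \right)} = 0$ ($c{\left(p \right)} = 1 - 1 = 0$)
$- 590 c{\left(- 2 A{\left(6 \right)} \right)} = \left(-590\right) 0 = 0$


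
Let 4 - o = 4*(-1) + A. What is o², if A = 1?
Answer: 49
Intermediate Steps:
o = 7 (o = 4 - (4*(-1) + 1) = 4 - (-4 + 1) = 4 - 1*(-3) = 4 + 3 = 7)
o² = 7² = 49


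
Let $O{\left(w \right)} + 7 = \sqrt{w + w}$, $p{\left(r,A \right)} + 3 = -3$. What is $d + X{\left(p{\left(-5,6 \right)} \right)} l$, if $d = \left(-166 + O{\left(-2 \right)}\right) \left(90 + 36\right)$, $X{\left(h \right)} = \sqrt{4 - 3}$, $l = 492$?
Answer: $-21306 + 252 i \approx -21306.0 + 252.0 i$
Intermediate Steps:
$p{\left(r,A \right)} = -6$ ($p{\left(r,A \right)} = -3 - 3 = -6$)
$O{\left(w \right)} = -7 + \sqrt{2} \sqrt{w}$ ($O{\left(w \right)} = -7 + \sqrt{w + w} = -7 + \sqrt{2 w} = -7 + \sqrt{2} \sqrt{w}$)
$X{\left(h \right)} = 1$ ($X{\left(h \right)} = \sqrt{1} = 1$)
$d = -21798 + 252 i$ ($d = \left(-166 - \left(7 - \sqrt{2} \sqrt{-2}\right)\right) \left(90 + 36\right) = \left(-166 - \left(7 - \sqrt{2} i \sqrt{2}\right)\right) 126 = \left(-166 - \left(7 - 2 i\right)\right) 126 = \left(-173 + 2 i\right) 126 = -21798 + 252 i \approx -21798.0 + 252.0 i$)
$d + X{\left(p{\left(-5,6 \right)} \right)} l = \left(-21798 + 252 i\right) + 1 \cdot 492 = \left(-21798 + 252 i\right) + 492 = -21306 + 252 i$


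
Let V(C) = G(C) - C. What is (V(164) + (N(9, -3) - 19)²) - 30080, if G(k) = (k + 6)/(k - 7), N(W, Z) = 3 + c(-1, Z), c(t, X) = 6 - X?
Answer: -4740445/157 ≈ -30194.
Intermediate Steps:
N(W, Z) = 9 - Z (N(W, Z) = 3 + (6 - Z) = 9 - Z)
G(k) = (6 + k)/(-7 + k)
V(C) = -C + (6 + C)/(-7 + C) (V(C) = (6 + C)/(-7 + C) - C = -C + (6 + C)/(-7 + C))
(V(164) + (N(9, -3) - 19)²) - 30080 = ((6 + 164 - 1*164*(-7 + 164))/(-7 + 164) + ((9 - 1*(-3)) - 19)²) - 30080 = ((6 + 164 - 1*164*157)/157 + ((9 + 3) - 19)²) - 30080 = ((6 + 164 - 25748)/157 + (12 - 19)²) - 30080 = ((1/157)*(-25578) + (-7)²) - 30080 = (-25578/157 + 49) - 30080 = -17885/157 - 30080 = -4740445/157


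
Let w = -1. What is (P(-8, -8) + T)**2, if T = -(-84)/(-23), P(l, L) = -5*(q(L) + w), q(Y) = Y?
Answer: 904401/529 ≈ 1709.6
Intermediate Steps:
P(l, L) = 5 - 5*L (P(l, L) = -5*(L - 1) = -5*(-1 + L) = 5 - 5*L)
T = -84/23 (T = -(-84)*(-1)/23 = -2*42/23 = -84/23 ≈ -3.6522)
(P(-8, -8) + T)**2 = ((5 - 5*(-8)) - 84/23)**2 = ((5 + 40) - 84/23)**2 = (45 - 84/23)**2 = (951/23)**2 = 904401/529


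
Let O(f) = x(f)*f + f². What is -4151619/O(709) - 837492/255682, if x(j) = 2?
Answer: -82426284937/7160502251 ≈ -11.511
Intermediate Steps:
O(f) = f² + 2*f (O(f) = 2*f + f² = f² + 2*f)
-4151619/O(709) - 837492/255682 = -4151619*1/(709*(2 + 709)) - 837492/255682 = -4151619/(709*711) - 837492*1/255682 = -4151619/504099 - 418746/127841 = -4151619*1/504099 - 418746/127841 = -461291/56011 - 418746/127841 = -82426284937/7160502251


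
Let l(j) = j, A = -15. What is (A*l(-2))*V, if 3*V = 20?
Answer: 200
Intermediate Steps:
V = 20/3 (V = (1/3)*20 = 20/3 ≈ 6.6667)
(A*l(-2))*V = -15*(-2)*(20/3) = 30*(20/3) = 200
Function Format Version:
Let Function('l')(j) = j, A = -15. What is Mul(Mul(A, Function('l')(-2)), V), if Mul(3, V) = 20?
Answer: 200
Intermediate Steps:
V = Rational(20, 3) (V = Mul(Rational(1, 3), 20) = Rational(20, 3) ≈ 6.6667)
Mul(Mul(A, Function('l')(-2)), V) = Mul(Mul(-15, -2), Rational(20, 3)) = Mul(30, Rational(20, 3)) = 200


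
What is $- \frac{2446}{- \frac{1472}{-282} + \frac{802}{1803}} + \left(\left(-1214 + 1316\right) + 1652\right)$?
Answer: $\frac{105782689}{80005} \approx 1322.2$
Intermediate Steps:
$- \frac{2446}{- \frac{1472}{-282} + \frac{802}{1803}} + \left(\left(-1214 + 1316\right) + 1652\right) = - \frac{2446}{\left(-1472\right) \left(- \frac{1}{282}\right) + 802 \cdot \frac{1}{1803}} + \left(102 + 1652\right) = - \frac{2446}{\frac{736}{141} + \frac{802}{1803}} + 1754 = - \frac{2446}{\frac{160010}{28247}} + 1754 = \left(-2446\right) \frac{28247}{160010} + 1754 = - \frac{34546081}{80005} + 1754 = \frac{105782689}{80005}$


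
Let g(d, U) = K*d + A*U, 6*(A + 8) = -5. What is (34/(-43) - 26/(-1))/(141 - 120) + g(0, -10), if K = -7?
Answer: 80849/903 ≈ 89.534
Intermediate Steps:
A = -53/6 (A = -8 + (⅙)*(-5) = -8 - ⅚ = -53/6 ≈ -8.8333)
g(d, U) = -7*d - 53*U/6
(34/(-43) - 26/(-1))/(141 - 120) + g(0, -10) = (34/(-43) - 26/(-1))/(141 - 120) + (-7*0 - 53/6*(-10)) = (34*(-1/43) - 26*(-1))/21 + (0 + 265/3) = (-34/43 + 26)/21 + 265/3 = (1/21)*(1084/43) + 265/3 = 1084/903 + 265/3 = 80849/903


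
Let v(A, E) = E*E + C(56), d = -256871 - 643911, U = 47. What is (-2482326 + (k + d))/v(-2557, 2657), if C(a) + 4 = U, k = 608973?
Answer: -2774135/7059692 ≈ -0.39295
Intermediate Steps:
d = -900782
C(a) = 43 (C(a) = -4 + 47 = 43)
v(A, E) = 43 + E**2 (v(A, E) = E*E + 43 = E**2 + 43 = 43 + E**2)
(-2482326 + (k + d))/v(-2557, 2657) = (-2482326 + (608973 - 900782))/(43 + 2657**2) = (-2482326 - 291809)/(43 + 7059649) = -2774135/7059692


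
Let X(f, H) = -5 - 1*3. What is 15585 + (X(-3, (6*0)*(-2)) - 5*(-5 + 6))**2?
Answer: 15754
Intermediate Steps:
X(f, H) = -8 (X(f, H) = -5 - 3 = -8)
15585 + (X(-3, (6*0)*(-2)) - 5*(-5 + 6))**2 = 15585 + (-8 - 5*(-5 + 6))**2 = 15585 + (-8 - 5*1)**2 = 15585 + (-8 - 5)**2 = 15585 + (-13)**2 = 15585 + 169 = 15754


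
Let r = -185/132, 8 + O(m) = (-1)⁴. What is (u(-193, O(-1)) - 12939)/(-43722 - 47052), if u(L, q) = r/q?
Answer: 11955451/83875176 ≈ 0.14254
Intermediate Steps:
O(m) = -7 (O(m) = -8 + (-1)⁴ = -8 + 1 = -7)
r = -185/132 (r = -185*1/132 = -185/132 ≈ -1.4015)
u(L, q) = -185/(132*q)
(u(-193, O(-1)) - 12939)/(-43722 - 47052) = (-185/132/(-7) - 12939)/(-43722 - 47052) = (-185/132*(-⅐) - 12939)/(-90774) = (185/924 - 12939)*(-1/90774) = -11955451/924*(-1/90774) = 11955451/83875176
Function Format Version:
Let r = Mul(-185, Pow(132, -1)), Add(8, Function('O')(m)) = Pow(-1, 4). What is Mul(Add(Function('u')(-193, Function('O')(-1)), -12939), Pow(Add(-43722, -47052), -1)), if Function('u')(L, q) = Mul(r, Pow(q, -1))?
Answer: Rational(11955451, 83875176) ≈ 0.14254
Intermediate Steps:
Function('O')(m) = -7 (Function('O')(m) = Add(-8, Pow(-1, 4)) = Add(-8, 1) = -7)
r = Rational(-185, 132) (r = Mul(-185, Rational(1, 132)) = Rational(-185, 132) ≈ -1.4015)
Function('u')(L, q) = Mul(Rational(-185, 132), Pow(q, -1))
Mul(Add(Function('u')(-193, Function('O')(-1)), -12939), Pow(Add(-43722, -47052), -1)) = Mul(Add(Mul(Rational(-185, 132), Pow(-7, -1)), -12939), Pow(Add(-43722, -47052), -1)) = Mul(Add(Mul(Rational(-185, 132), Rational(-1, 7)), -12939), Pow(-90774, -1)) = Mul(Add(Rational(185, 924), -12939), Rational(-1, 90774)) = Mul(Rational(-11955451, 924), Rational(-1, 90774)) = Rational(11955451, 83875176)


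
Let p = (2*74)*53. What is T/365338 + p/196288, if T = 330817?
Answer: 229057833/242268464 ≈ 0.94547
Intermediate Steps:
p = 7844 (p = 148*53 = 7844)
T/365338 + p/196288 = 330817/365338 + 7844/196288 = 330817*(1/365338) + 7844*(1/196288) = 8941/9874 + 1961/49072 = 229057833/242268464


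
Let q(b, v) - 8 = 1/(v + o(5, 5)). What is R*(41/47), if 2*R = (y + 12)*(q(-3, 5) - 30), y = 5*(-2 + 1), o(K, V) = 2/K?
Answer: -169043/2538 ≈ -66.605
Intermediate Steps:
q(b, v) = 8 + 1/(⅖ + v) (q(b, v) = 8 + 1/(v + 2/5) = 8 + 1/(v + 2*(⅕)) = 8 + 1/(v + ⅖) = 8 + 1/(⅖ + v))
y = -5 (y = 5*(-1) = -5)
R = -4123/54 (R = ((-5 + 12)*((21 + 40*5)/(2 + 5*5) - 30))/2 = (7*((21 + 200)/(2 + 25) - 30))/2 = (7*(221/27 - 30))/2 = (7*(-589/27))/2 = (½)*(-4123/27) = -4123/54 ≈ -76.352)
R*(41/47) = -169043/(54*47) = -4123/54*41/47 = -169043/2538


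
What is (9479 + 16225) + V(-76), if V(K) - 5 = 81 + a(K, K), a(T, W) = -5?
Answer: 25785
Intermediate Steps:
V(K) = 81 (V(K) = 5 + (81 - 5) = 5 + 76 = 81)
(9479 + 16225) + V(-76) = (9479 + 16225) + 81 = 25704 + 81 = 25785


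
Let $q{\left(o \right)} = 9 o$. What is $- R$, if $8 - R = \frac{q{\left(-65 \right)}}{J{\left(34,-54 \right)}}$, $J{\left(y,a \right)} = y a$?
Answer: $- \frac{1567}{204} \approx -7.6814$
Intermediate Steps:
$J{\left(y,a \right)} = a y$
$R = \frac{1567}{204}$ ($R = 8 - \frac{9 \left(-65\right)}{\left(-54\right) 34} = 8 - - \frac{585}{-1836} = 8 - \left(-585\right) \left(- \frac{1}{1836}\right) = 8 - \frac{65}{204} = \frac{1567}{204} \approx 7.6814$)
$- R = \left(-1\right) \frac{1567}{204} = - \frac{1567}{204}$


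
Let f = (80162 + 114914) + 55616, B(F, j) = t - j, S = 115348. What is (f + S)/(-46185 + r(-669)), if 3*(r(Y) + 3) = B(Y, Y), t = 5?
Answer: -109812/13789 ≈ -7.9637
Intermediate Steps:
B(F, j) = 5 - j
r(Y) = -4/3 - Y/3 (r(Y) = -3 + (5 - Y)/3 = -3 + (5/3 - Y/3) = -4/3 - Y/3)
f = 250692 (f = 195076 + 55616 = 250692)
(f + S)/(-46185 + r(-669)) = (250692 + 115348)/(-46185 + (-4/3 - ⅓*(-669))) = 366040/(-46185 + (-4/3 + 223)) = 366040/(-46185 + 665/3) = 366040/(-137890/3) = 366040*(-3/137890) = -109812/13789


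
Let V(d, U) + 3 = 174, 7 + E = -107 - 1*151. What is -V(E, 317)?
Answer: -171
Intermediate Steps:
E = -265 (E = -7 + (-107 - 1*151) = -7 + (-107 - 151) = -7 - 258 = -265)
V(d, U) = 171 (V(d, U) = -3 + 174 = 171)
-V(E, 317) = -1*171 = -171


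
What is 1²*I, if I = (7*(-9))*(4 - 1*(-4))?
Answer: -504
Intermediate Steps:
I = -504 (I = -63*(4 + 4) = -63*8 = -504)
1²*I = 1²*(-504) = 1*(-504) = -504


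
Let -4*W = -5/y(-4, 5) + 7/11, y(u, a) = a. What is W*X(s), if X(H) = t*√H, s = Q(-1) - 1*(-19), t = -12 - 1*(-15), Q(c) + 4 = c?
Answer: 3*√14/11 ≈ 1.0205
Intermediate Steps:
Q(c) = -4 + c
t = 3 (t = -12 + 15 = 3)
s = 14 (s = (-4 - 1) - 1*(-19) = -5 + 19 = 14)
W = 1/11 (W = -(-5/5 + 7/11)/4 = -(-5*⅕ + 7*(1/11))/4 = -(-1 + 7/11)/4 = -¼*(-4/11) = 1/11 ≈ 0.090909)
X(H) = 3*√H
W*X(s) = (3*√14)/11 = 3*√14/11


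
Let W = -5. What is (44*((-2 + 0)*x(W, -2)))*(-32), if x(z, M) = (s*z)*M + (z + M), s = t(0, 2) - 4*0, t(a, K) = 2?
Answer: 36608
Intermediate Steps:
s = 2 (s = 2 - 4*0 = 2 + 0 = 2)
x(z, M) = M + z + 2*M*z (x(z, M) = (2*z)*M + (z + M) = 2*M*z + (M + z) = M + z + 2*M*z)
(44*((-2 + 0)*x(W, -2)))*(-32) = (44*((-2 + 0)*(-2 - 5 + 2*(-2)*(-5))))*(-32) = (44*(-2*(-2 - 5 + 20)))*(-32) = (44*(-2*13))*(-32) = (44*(-26))*(-32) = -1144*(-32) = 36608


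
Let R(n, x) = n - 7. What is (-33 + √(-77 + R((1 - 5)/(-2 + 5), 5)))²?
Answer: 3011/3 - 352*I*√3 ≈ 1003.7 - 609.68*I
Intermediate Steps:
R(n, x) = -7 + n
(-33 + √(-77 + R((1 - 5)/(-2 + 5), 5)))² = (-33 + √(-77 + (-7 + (1 - 5)/(-2 + 5))))² = (-33 + √(-77 + (-7 - 4/3)))² = (-33 + √(-77 - 25/3))² = (-33 + √(-256/3))² = (-33 + 16*I*√3/3)²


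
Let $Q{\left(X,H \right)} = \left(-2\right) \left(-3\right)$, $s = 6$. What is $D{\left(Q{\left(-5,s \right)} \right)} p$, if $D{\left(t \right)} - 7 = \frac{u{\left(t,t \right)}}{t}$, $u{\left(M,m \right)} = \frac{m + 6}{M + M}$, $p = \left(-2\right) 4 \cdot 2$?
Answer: $- \frac{344}{3} \approx -114.67$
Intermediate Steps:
$p = -16$ ($p = \left(-8\right) 2 = -16$)
$Q{\left(X,H \right)} = 6$
$u{\left(M,m \right)} = \frac{6 + m}{2 M}$
$D{\left(t \right)} = 7 + \frac{6 + t}{2 t^{2}}$ ($D{\left(t \right)} = 7 + \frac{\frac{1}{2} \frac{1}{t} \left(6 + t\right)}{t} = 7 + \frac{6 + t}{2 t^{2}}$)
$D{\left(Q{\left(-5,s \right)} \right)} p = \left(7 + \frac{1}{2 \cdot 6} + \frac{3}{36}\right) \left(-16\right) = \left(7 + \frac{1}{2} \cdot \frac{1}{6} + 3 \cdot \frac{1}{36}\right) \left(-16\right) = \left(7 + \frac{1}{12} + \frac{1}{12}\right) \left(-16\right) = \frac{43}{6} \left(-16\right) = - \frac{344}{3}$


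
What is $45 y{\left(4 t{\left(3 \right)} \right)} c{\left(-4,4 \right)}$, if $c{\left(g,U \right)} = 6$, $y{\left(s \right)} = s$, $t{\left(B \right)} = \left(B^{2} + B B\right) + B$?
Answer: $22680$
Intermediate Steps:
$t{\left(B \right)} = B + 2 B^{2}$ ($t{\left(B \right)} = \left(B^{2} + B^{2}\right) + B = 2 B^{2} + B = B + 2 B^{2}$)
$45 y{\left(4 t{\left(3 \right)} \right)} c{\left(-4,4 \right)} = 45 \cdot 4 \cdot 3 \left(1 + 2 \cdot 3\right) 6 = 45 \cdot 4 \cdot 3 \left(1 + 6\right) 6 = 45 \cdot 4 \cdot 3 \cdot 7 \cdot 6 = 45 \cdot 4 \cdot 21 \cdot 6 = 45 \cdot 84 \cdot 6 = 3780 \cdot 6 = 22680$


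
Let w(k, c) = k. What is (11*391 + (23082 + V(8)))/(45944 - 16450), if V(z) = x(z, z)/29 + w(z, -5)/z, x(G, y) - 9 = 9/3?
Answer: 397074/427663 ≈ 0.92847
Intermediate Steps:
x(G, y) = 12 (x(G, y) = 9 + 9/3 = 9 + 9*(⅓) = 9 + 3 = 12)
V(z) = 41/29 (V(z) = 12/29 + z/z = 12*(1/29) + 1 = 12/29 + 1 = 41/29)
(11*391 + (23082 + V(8)))/(45944 - 16450) = (11*391 + (23082 + 41/29))/(45944 - 16450) = (4301 + 669419/29)/29494 = (794148/29)*(1/29494) = 397074/427663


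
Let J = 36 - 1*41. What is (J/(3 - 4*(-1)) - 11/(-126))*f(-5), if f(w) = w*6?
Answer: 395/21 ≈ 18.810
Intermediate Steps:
f(w) = 6*w
J = -5 (J = 36 - 41 = -5)
(J/(3 - 4*(-1)) - 11/(-126))*f(-5) = (-5/(3 - 4*(-1)) - 11/(-126))*(6*(-5)) = (-5/(3 + 4) - 11*(-1/126))*(-30) = (-5/7 + 11/126)*(-30) = -79/126*(-30) = 395/21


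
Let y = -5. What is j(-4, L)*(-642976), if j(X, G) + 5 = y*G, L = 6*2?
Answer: 41793440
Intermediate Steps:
L = 12
j(X, G) = -5 - 5*G
j(-4, L)*(-642976) = (-5 - 5*12)*(-642976) = (-5 - 60)*(-642976) = -65*(-642976) = 41793440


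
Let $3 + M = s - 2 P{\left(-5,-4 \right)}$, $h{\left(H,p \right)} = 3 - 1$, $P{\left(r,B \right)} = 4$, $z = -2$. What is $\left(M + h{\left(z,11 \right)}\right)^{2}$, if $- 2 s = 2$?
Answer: $100$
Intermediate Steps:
$h{\left(H,p \right)} = 2$ ($h{\left(H,p \right)} = 3 - 1 = 2$)
$s = -1$ ($s = \left(- \frac{1}{2}\right) 2 = -1$)
$M = -12$ ($M = -3 - 9 = -12$)
$\left(M + h{\left(z,11 \right)}\right)^{2} = \left(-12 + 2\right)^{2} = \left(-10\right)^{2} = 100$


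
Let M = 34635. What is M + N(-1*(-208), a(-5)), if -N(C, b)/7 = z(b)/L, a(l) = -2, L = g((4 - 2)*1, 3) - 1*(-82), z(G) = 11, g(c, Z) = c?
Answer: 415609/12 ≈ 34634.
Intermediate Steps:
L = 84 (L = (4 - 2)*1 - 1*(-82) = 2*1 + 82 = 2 + 82 = 84)
N(C, b) = -11/12 (N(C, b) = -77/84 = -7*11/84 = -11/12)
M + N(-1*(-208), a(-5)) = 34635 - 11/12 = 415609/12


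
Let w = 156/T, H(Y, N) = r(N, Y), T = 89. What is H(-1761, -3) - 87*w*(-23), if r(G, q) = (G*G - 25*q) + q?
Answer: 4074453/89 ≈ 45780.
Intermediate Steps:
r(G, q) = G² - 24*q (r(G, q) = (G² - 25*q) + q = G² - 24*q)
H(Y, N) = N² - 24*Y
w = 156/89 ≈ 1.7528
H(-1761, -3) - 87*w*(-23) = ((-3)² - 24*(-1761)) - 87*(156/89)*(-23) = (9 + 42264) - 13572*(-23)/89 = 42273 - 1*(-312156/89) = 42273 + 312156/89 = 4074453/89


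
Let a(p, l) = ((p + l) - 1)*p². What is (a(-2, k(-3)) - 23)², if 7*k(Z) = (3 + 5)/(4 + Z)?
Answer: 45369/49 ≈ 925.90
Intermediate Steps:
k(Z) = 8/(7*(4 + Z)) (k(Z) = ((3 + 5)/(4 + Z))/7 = (8/(4 + Z))/7 = 8/(7*(4 + Z)))
a(p, l) = p²*(-1 + l + p) (a(p, l) = ((l + p) - 1)*p² = (-1 + l + p)*p² = p²*(-1 + l + p))
(a(-2, k(-3)) - 23)² = ((-2)²*(-1 + 8/(7*(4 - 3)) - 2) - 23)² = (4*(-1 + (8/7)/1 - 2) - 23)² = (4*(-1 + (8/7)*1 - 2) - 23)² = (4*(-1 + 8/7 - 2) - 23)² = (4*(-13/7) - 23)² = (-52/7 - 23)² = (-213/7)² = 45369/49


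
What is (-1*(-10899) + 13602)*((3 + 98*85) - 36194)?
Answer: -682622361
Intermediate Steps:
(-1*(-10899) + 13602)*((3 + 98*85) - 36194) = (10899 + 13602)*((3 + 8330) - 36194) = 24501*(8333 - 36194) = 24501*(-27861) = -682622361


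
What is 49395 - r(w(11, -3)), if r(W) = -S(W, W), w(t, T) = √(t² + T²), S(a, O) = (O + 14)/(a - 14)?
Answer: 1629872/33 - 14*√130/33 ≈ 49385.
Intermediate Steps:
S(a, O) = (14 + O)/(-14 + a)
w(t, T) = √(T² + t²)
r(W) = -(14 + W)/(-14 + W)
49395 - r(w(11, -3)) = 49395 - (-14 - √((-3)² + 11²))/(-14 + √((-3)² + 11²)) = 49395 - (-14 - √(9 + 121))/(-14 + √(9 + 121)) = 49395 - (-14 - √130)/(-14 + √130)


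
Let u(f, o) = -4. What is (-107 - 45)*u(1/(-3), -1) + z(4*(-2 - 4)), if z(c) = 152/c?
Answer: 1805/3 ≈ 601.67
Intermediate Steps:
(-107 - 45)*u(1/(-3), -1) + z(4*(-2 - 4)) = (-107 - 45)*(-4) + 152/((4*(-2 - 4))) = -152*(-4) + 152/((4*(-6))) = 608 + 152/(-24) = 608 + 152*(-1/24) = 608 - 19/3 = 1805/3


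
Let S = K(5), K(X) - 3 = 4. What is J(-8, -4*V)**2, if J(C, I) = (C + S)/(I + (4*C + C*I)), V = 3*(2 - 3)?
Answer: 1/13456 ≈ 7.4316e-5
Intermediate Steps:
K(X) = 7 (K(X) = 3 + 4 = 7)
S = 7
V = -3 (V = 3*(-1) = -3)
J(C, I) = (7 + C)/(I + 4*C + C*I) (J(C, I) = (C + 7)/(I + (4*C + C*I)) = (7 + C)/(I + 4*C + C*I))
J(-8, -4*V)**2 = ((7 - 8)/(-4*(-3) + 4*(-8) - (-32)*(-3)))**2 = (-1/(12 - 32 - 8*12))**2 = (-1/(12 - 32 - 96))**2 = (-1/(-116))**2 = (-1/116*(-1))**2 = (1/116)**2 = 1/13456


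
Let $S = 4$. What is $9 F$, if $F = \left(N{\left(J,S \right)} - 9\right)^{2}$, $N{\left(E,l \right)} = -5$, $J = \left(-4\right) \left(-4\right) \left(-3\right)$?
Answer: $1764$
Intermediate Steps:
$J = -48$ ($J = 16 \left(-3\right) = -48$)
$F = 196$ ($F = \left(-5 - 9\right)^{2} = \left(-14\right)^{2} = 196$)
$9 F = 9 \cdot 196 = 1764$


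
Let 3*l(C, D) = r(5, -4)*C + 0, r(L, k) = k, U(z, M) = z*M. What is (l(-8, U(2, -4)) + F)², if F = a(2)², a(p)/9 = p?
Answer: 1008016/9 ≈ 1.1200e+5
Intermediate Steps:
U(z, M) = M*z
a(p) = 9*p
l(C, D) = -4*C/3 (l(C, D) = (-4*C + 0)/3 = (-4*C)/3 = -4*C/3)
F = 324 (F = (9*2)² = 18² = 324)
(l(-8, U(2, -4)) + F)² = (-4/3*(-8) + 324)² = (32/3 + 324)² = (1004/3)² = 1008016/9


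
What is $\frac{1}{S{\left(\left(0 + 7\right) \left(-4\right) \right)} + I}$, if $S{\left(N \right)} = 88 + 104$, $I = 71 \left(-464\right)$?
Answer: $- \frac{1}{32752} \approx -3.0532 \cdot 10^{-5}$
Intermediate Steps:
$I = -32944$
$S{\left(N \right)} = 192$
$\frac{1}{S{\left(\left(0 + 7\right) \left(-4\right) \right)} + I} = \frac{1}{192 - 32944} = \frac{1}{-32752} = - \frac{1}{32752}$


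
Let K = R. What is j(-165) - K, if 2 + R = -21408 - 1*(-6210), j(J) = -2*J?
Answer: 15530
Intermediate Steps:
R = -15200 (R = -2 + (-21408 - 1*(-6210)) = -2 + (-21408 + 6210) = -2 - 15198 = -15200)
K = -15200
j(-165) - K = -2*(-165) - 1*(-15200) = 330 + 15200 = 15530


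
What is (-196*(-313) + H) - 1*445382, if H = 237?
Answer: -383797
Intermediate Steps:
(-196*(-313) + H) - 1*445382 = (-196*(-313) + 237) - 1*445382 = (61348 + 237) - 445382 = 61585 - 445382 = -383797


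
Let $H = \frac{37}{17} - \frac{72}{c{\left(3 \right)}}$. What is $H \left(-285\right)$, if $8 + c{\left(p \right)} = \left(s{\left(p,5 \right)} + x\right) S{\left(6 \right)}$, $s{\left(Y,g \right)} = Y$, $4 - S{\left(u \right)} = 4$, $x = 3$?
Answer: $- \frac{54150}{17} \approx -3185.3$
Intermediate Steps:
$S{\left(u \right)} = 0$ ($S{\left(u \right)} = 4 - 4 = 0$)
$c{\left(p \right)} = -8$ ($c{\left(p \right)} = -8 + \left(p + 3\right) 0 = -8 + \left(3 + p\right) 0 = -8 + 0 = -8$)
$H = \frac{190}{17}$ ($H = \frac{37}{17} - \frac{72}{-8} = 37 \cdot \frac{1}{17} - -9 = \frac{37}{17} + 9 = \frac{190}{17} \approx 11.176$)
$H \left(-285\right) = \frac{190}{17} \left(-285\right) = - \frac{54150}{17}$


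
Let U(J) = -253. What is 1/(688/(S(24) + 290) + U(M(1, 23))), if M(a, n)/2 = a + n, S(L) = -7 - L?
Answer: -259/64839 ≈ -0.0039945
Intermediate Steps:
M(a, n) = 2*a + 2*n (M(a, n) = 2*(a + n) = 2*a + 2*n)
1/(688/(S(24) + 290) + U(M(1, 23))) = 1/(688/((-7 - 1*24) + 290) - 253) = 1/(688/((-7 - 24) + 290) - 253) = 1/(688/(-31 + 290) - 253) = 1/(688/259 - 253) = 1/(-64839/259) = -259/64839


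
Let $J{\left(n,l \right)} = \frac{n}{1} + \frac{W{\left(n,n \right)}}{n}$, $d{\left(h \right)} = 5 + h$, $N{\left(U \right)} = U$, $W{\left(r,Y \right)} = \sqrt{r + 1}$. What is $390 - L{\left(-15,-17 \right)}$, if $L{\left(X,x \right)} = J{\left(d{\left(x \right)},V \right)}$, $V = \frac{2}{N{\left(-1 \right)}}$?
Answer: $402 + \frac{i \sqrt{11}}{12} \approx 402.0 + 0.27639 i$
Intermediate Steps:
$W{\left(r,Y \right)} = \sqrt{1 + r}$
$V = -2$ ($V = \frac{2}{-1} = 2 \left(-1\right) = -2$)
$J{\left(n,l \right)} = n + \frac{\sqrt{1 + n}}{n}$ ($J{\left(n,l \right)} = \frac{n}{1} + \frac{\sqrt{1 + n}}{n} = n 1 + \frac{\sqrt{1 + n}}{n} = n + \frac{\sqrt{1 + n}}{n}$)
$L{\left(X,x \right)} = 5 + x + \frac{\sqrt{6 + x}}{5 + x}$ ($L{\left(X,x \right)} = \left(5 + x\right) + \frac{\sqrt{1 + \left(5 + x\right)}}{5 + x} = \left(5 + x\right) + \frac{\sqrt{6 + x}}{5 + x} = 5 + x + \frac{\sqrt{6 + x}}{5 + x}$)
$390 - L{\left(-15,-17 \right)} = 390 - \left(5 - 17 + \frac{\sqrt{6 - 17}}{5 - 17}\right) = 390 - \left(5 - 17 + \frac{\sqrt{-11}}{-12}\right) = 390 - \left(5 - 17 - \frac{i \sqrt{11}}{12}\right) = 390 - \left(-12 - \frac{i \sqrt{11}}{12}\right) = 390 + \left(12 + \frac{i \sqrt{11}}{12}\right) = 402 + \frac{i \sqrt{11}}{12}$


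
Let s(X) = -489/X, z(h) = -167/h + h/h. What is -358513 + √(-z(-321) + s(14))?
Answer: -358513 + I*√736121694/4494 ≈ -3.5851e+5 + 6.0373*I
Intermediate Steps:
z(h) = 1 - 167/h (z(h) = -167/h + 1 = 1 - 167/h)
-358513 + √(-z(-321) + s(14)) = -358513 + √(-(-167 - 321)/(-321) - 489/14) = -358513 + √(-(-1)*(-488)/321 - 489*1/14) = -358513 + √(-1*488/321 - 489/14) = -358513 + √(-488/321 - 489/14) = -358513 + √(-163801/4494) = -358513 + I*√736121694/4494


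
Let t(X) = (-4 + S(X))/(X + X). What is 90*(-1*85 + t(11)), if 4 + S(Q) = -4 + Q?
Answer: -84195/11 ≈ -7654.1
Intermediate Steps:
S(Q) = -8 + Q (S(Q) = -4 + (-4 + Q) = -8 + Q)
t(X) = (-12 + X)/(2*X) (t(X) = (-4 + (-8 + X))/(X + X) = (-12 + X)/((2*X)) = (-12 + X)*(1/(2*X)) = (-12 + X)/(2*X))
90*(-1*85 + t(11)) = 90*(-1*85 + (½)*(-12 + 11)/11) = 90*(-85 + (½)*(1/11)*(-1)) = 90*(-85 - 1/22) = 90*(-1871/22) = -84195/11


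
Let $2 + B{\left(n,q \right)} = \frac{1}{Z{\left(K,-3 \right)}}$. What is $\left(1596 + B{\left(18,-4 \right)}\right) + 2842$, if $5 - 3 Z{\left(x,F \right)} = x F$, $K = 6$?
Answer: $\frac{102031}{23} \approx 4436.1$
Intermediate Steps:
$Z{\left(x,F \right)} = \frac{5}{3} - \frac{F x}{3}$ ($Z{\left(x,F \right)} = \frac{5}{3} - \frac{x F}{3} = \frac{5}{3} - \frac{F x}{3}$)
$B{\left(n,q \right)} = - \frac{43}{23}$ ($B{\left(n,q \right)} = -2 + \frac{1}{\frac{5}{3} - \left(-1\right) 6} = -2 + \frac{1}{\frac{5}{3} + 6} = -2 + \frac{1}{\frac{23}{3}} = -2 + \frac{3}{23} = - \frac{43}{23}$)
$\left(1596 + B{\left(18,-4 \right)}\right) + 2842 = \left(1596 - \frac{43}{23}\right) + 2842 = \frac{36665}{23} + 2842 = \frac{102031}{23}$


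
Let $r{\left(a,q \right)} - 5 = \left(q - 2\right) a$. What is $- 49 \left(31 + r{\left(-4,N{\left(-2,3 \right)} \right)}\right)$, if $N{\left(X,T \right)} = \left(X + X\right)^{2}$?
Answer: $980$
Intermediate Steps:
$N{\left(X,T \right)} = 4 X^{2}$ ($N{\left(X,T \right)} = \left(2 X\right)^{2} = 4 X^{2}$)
$r{\left(a,q \right)} = 5 + a \left(-2 + q\right)$ ($r{\left(a,q \right)} = 5 + \left(q - 2\right) a = 5 + \left(-2 + q\right) a = 5 + a \left(-2 + q\right)$)
$- 49 \left(31 + r{\left(-4,N{\left(-2,3 \right)} \right)}\right) = - 49 \left(31 - \left(-13 + 4 \cdot 4 \left(-2\right)^{2}\right)\right) = - 49 \left(31 + \left(5 + 8 - 4 \cdot 4 \cdot 4\right)\right) = - 49 \left(31 + \left(5 + 8 - 64\right)\right) = - 49 \left(31 - 51\right) = \left(-49\right) \left(-20\right) = 980$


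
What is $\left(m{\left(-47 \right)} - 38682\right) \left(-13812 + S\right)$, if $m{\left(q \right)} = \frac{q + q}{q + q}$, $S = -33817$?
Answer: $1842337349$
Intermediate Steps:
$m{\left(q \right)} = 1$ ($m{\left(q \right)} = \frac{2 q}{2 q} = 2 q \frac{1}{2 q} = 1$)
$\left(m{\left(-47 \right)} - 38682\right) \left(-13812 + S\right) = \left(1 - 38682\right) \left(-13812 - 33817\right) = \left(-38681\right) \left(-47629\right) = 1842337349$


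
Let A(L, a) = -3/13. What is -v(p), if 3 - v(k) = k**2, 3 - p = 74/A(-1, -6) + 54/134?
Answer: 4221759373/40401 ≈ 1.0450e+5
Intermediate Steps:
A(L, a) = -3/13 (A(L, a) = -3*1/13 = -3/13)
p = 64976/201 (p = 3 - (74/(-3/13) + 54/134) = 3 - (74*(-13/3) + 54*(1/134)) = 3 - (-962/3 + 27/67) = 3 - 1*(-64373/201) = 3 + 64373/201 = 64976/201 ≈ 323.26)
v(k) = 3 - k**2
-v(p) = -(3 - (64976/201)**2) = -(3 - 1*4221880576/40401) = -(3 - 4221880576/40401) = -1*(-4221759373/40401) = 4221759373/40401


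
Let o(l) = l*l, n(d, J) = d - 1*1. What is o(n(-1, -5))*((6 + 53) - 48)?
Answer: 44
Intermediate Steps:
n(d, J) = -1 + d (n(d, J) = d - 1 = -1 + d)
o(l) = l²
o(n(-1, -5))*((6 + 53) - 48) = (-1 - 1)²*((6 + 53) - 48) = (-2)²*(59 - 48) = 4*11 = 44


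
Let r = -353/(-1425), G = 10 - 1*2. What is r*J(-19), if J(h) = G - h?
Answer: 3177/475 ≈ 6.6884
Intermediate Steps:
G = 8 (G = 10 - 2 = 8)
J(h) = 8 - h
r = 353/1425 (r = -353*(-1/1425) = 353/1425 ≈ 0.24772)
r*J(-19) = 353*(8 - 1*(-19))/1425 = 353*(8 + 19)/1425 = (353/1425)*27 = 3177/475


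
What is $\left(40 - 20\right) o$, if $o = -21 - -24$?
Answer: $60$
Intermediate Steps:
$o = 3$ ($o = -21 + 24 = 3$)
$\left(40 - 20\right) o = \left(40 - 20\right) 3 = 20 \cdot 3 = 60$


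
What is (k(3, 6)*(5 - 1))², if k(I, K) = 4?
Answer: 256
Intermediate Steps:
(k(3, 6)*(5 - 1))² = (4*(5 - 1))² = (4*4)² = 16² = 256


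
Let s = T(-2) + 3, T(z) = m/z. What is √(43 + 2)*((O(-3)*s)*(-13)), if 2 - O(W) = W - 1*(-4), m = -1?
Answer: -273*√5/2 ≈ -305.22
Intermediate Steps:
T(z) = -1/z
O(W) = -2 - W (O(W) = 2 - (W - 1*(-4)) = 2 - (W + 4) = 2 - (4 + W) = 2 + (-4 - W) = -2 - W)
s = 7/2 (s = -1/(-2) + 3 = -1*(-½) + 3 = ½ + 3 = 7/2 ≈ 3.5000)
√(43 + 2)*((O(-3)*s)*(-13)) = √(43 + 2)*(((-2 - 1*(-3))*(7/2))*(-13)) = √45*(((-2 + 3)*(7/2))*(-13)) = (3*√5)*((1*(7/2))*(-13)) = (3*√5)*((7/2)*(-13)) = (3*√5)*(-91/2) = -273*√5/2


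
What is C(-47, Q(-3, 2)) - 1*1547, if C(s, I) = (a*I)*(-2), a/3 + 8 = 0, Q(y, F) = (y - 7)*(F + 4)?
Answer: -4427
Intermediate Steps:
Q(y, F) = (-7 + y)*(4 + F)
a = -24 (a = -24 + 3*0 = -24 + 0 = -24)
C(s, I) = 48*I (C(s, I) = -24*I*(-2) = 48*I)
C(-47, Q(-3, 2)) - 1*1547 = 48*(-28 - 7*2 + 4*(-3) + 2*(-3)) - 1*1547 = 48*(-28 - 14 - 12 - 6) - 1547 = 48*(-60) - 1547 = -2880 - 1547 = -4427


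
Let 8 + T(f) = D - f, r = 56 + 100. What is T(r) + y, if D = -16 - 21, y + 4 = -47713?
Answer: -47918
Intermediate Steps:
y = -47717 (y = -4 - 47713 = -47717)
D = -37
r = 156
T(f) = -45 - f (T(f) = -8 + (-37 - f) = -45 - f)
T(r) + y = (-45 - 1*156) - 47717 = (-45 - 156) - 47717 = -201 - 47717 = -47918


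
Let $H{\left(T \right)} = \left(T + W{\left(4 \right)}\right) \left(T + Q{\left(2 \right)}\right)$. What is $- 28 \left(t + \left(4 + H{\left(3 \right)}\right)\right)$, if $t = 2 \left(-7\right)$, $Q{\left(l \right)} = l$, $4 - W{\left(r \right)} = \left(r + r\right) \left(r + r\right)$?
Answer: $8260$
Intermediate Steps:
$W{\left(r \right)} = 4 - 4 r^{2}$ ($W{\left(r \right)} = 4 - \left(r + r\right) \left(r + r\right) = 4 - 2 r 2 r = 4 - 4 r^{2}$)
$H{\left(T \right)} = \left(-60 + T\right) \left(2 + T\right)$ ($H{\left(T \right)} = \left(T + \left(4 - 4 \cdot 4^{2}\right)\right) \left(T + 2\right) = \left(T + \left(4 - 64\right)\right) \left(2 + T\right) = \left(T - 60\right) \left(2 + T\right) = \left(-60 + T\right) \left(2 + T\right)$)
$t = -14$
$- 28 \left(t + \left(4 + H{\left(3 \right)}\right)\right) = - 28 \left(-14 + \left(4 - \left(294 - 9\right)\right)\right) = - 28 \left(-14 + \left(4 - 285\right)\right) = - 28 \left(-14 - 281\right) = \left(-28\right) \left(-295\right) = 8260$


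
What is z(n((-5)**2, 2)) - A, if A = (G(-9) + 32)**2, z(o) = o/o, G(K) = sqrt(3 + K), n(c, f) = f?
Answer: 1 - (32 + I*sqrt(6))**2 ≈ -1017.0 - 156.77*I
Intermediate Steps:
z(o) = 1
A = (32 + I*sqrt(6))**2 (A = (sqrt(3 - 9) + 32)**2 = (sqrt(-6) + 32)**2 = (I*sqrt(6) + 32)**2 = (32 + I*sqrt(6))**2 ≈ 1018.0 + 156.77*I)
z(n((-5)**2, 2)) - A = 1 - (32 + I*sqrt(6))**2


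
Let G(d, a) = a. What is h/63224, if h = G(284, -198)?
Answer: -99/31612 ≈ -0.0031317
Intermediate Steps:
h = -198
h/63224 = -198/63224 = -198*1/63224 = -99/31612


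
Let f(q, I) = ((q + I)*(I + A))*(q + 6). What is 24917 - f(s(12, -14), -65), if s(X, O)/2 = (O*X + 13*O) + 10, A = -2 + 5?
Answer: 31156977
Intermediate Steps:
A = 3
s(X, O) = 20 + 26*O + 2*O*X (s(X, O) = 2*((O*X + 13*O) + 10) = 2*((13*O + O*X) + 10) = 2*(10 + 13*O + O*X) = 20 + 26*O + 2*O*X)
f(q, I) = (3 + I)*(6 + q)*(I + q) (f(q, I) = ((q + I)*(I + 3))*(q + 6) = ((I + q)*(3 + I))*(6 + q) = ((3 + I)*(I + q))*(6 + q) = (3 + I)*(6 + q)*(I + q))
24917 - f(s(12, -14), -65) = 24917 - (3*(20 + 26*(-14) + 2*(-14)*12)**2 + 6*(-65)**2 + 18*(-65) + 18*(20 + 26*(-14) + 2*(-14)*12) - 65*(20 + 26*(-14) + 2*(-14)*12)**2 + (20 + 26*(-14) + 2*(-14)*12)*(-65)**2 + 9*(-65)*(20 + 26*(-14) + 2*(-14)*12)) = 24917 - (3*(20 - 364 - 336)**2 + 6*4225 - 1170 + 18*(20 - 364 - 336) - 65*(20 - 364 - 336)**2 + (20 - 364 - 336)*4225 + 9*(-65)*(20 - 364 - 336)) = 24917 - (3*(-680)**2 + 25350 - 1170 + 18*(-680) - 65*(-680)**2 - 680*4225 + 9*(-65)*(-680)) = 24917 - (3*462400 + 25350 - 1170 - 12240 - 65*462400 - 2873000 + 397800) = 24917 - (1387200 + 25350 - 1170 - 12240 - 30056000 - 2873000 + 397800) = 24917 - 1*(-31132060) = 24917 + 31132060 = 31156977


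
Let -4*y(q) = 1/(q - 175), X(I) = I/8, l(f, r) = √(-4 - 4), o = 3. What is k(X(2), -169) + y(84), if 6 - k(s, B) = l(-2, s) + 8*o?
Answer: -6551/364 - 2*I*√2 ≈ -17.997 - 2.8284*I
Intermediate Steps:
l(f, r) = 2*I*√2 (l(f, r) = √(-8) = 2*I*√2)
X(I) = I/8 (X(I) = I*(⅛) = I/8)
k(s, B) = -18 - 2*I*√2 (k(s, B) = 6 - (2*I*√2 + 8*3) = 6 - (2*I*√2 + 24) = 6 - (24 + 2*I*√2) = 6 + (-24 - 2*I*√2) = -18 - 2*I*√2)
y(q) = -1/(4*(-175 + q)) (y(q) = -1/(4*(q - 175)) = -1/(4*(-175 + q)))
k(X(2), -169) + y(84) = (-18 - 2*I*√2) - 1/(-700 + 4*84) = (-18 - 2*I*√2) - 1/(-700 + 336) = (-18 - 2*I*√2) - 1/(-364) = (-18 - 2*I*√2) - 1*(-1/364) = (-18 - 2*I*√2) + 1/364 = -6551/364 - 2*I*√2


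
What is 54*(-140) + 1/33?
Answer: -249479/33 ≈ -7560.0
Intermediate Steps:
54*(-140) + 1/33 = -7560 + 1/33 = -249479/33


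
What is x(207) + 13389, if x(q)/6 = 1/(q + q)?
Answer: 923842/69 ≈ 13389.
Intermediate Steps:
x(q) = 3/q (x(q) = 6/(q + q) = 6/((2*q)) = 6*(1/(2*q)) = 3/q)
x(207) + 13389 = 3/207 + 13389 = 3*(1/207) + 13389 = 1/69 + 13389 = 923842/69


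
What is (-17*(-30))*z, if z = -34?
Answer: -17340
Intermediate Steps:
(-17*(-30))*z = -17*(-30)*(-34) = 510*(-34) = -17340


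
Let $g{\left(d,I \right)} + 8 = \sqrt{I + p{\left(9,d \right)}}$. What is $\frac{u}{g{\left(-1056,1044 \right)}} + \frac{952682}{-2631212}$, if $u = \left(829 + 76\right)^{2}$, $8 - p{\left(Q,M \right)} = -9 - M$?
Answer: $- \frac{8620141737319}{77620754} - \frac{819025 \sqrt{5}}{59} \approx -1.421 \cdot 10^{5}$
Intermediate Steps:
$p{\left(Q,M \right)} = 17 + M$ ($p{\left(Q,M \right)} = 8 - \left(-9 - M\right) = 8 + \left(9 + M\right) = 17 + M$)
$u = 819025$ ($u = 905^{2} = 819025$)
$g{\left(d,I \right)} = -8 + \sqrt{17 + I + d}$ ($g{\left(d,I \right)} = -8 + \sqrt{I + \left(17 + d\right)} = -8 + \sqrt{17 + I + d}$)
$\frac{u}{g{\left(-1056,1044 \right)}} + \frac{952682}{-2631212} = \frac{819025}{-8 + \sqrt{17 + 1044 - 1056}} + \frac{952682}{-2631212} = \frac{819025}{-8 + \sqrt{5}} + 952682 \left(- \frac{1}{2631212}\right) = \frac{819025}{-8 + \sqrt{5}} - \frac{476341}{1315606} = - \frac{476341}{1315606} + \frac{819025}{-8 + \sqrt{5}}$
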